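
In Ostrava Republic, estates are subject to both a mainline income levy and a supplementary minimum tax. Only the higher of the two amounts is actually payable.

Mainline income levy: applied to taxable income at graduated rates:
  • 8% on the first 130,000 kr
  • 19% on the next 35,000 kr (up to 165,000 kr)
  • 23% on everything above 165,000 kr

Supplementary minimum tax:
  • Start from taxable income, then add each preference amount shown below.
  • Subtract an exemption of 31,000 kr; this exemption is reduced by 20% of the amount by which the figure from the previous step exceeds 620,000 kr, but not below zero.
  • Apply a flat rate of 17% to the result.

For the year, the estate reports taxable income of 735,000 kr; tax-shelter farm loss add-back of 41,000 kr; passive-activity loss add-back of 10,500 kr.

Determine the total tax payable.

148,150 kr

Mainline income levy:
  130,000 kr × 8% = 10,400 kr
  35,000 kr × 19% = 6,650 kr
  570,000 kr × 23% = 131,100 kr
  → 148,150 kr

Supplementary minimum tax:
  Adjusted income: 735,000 kr + 41,000 kr + 10,500 kr = 786,500 kr
  Exemption: 20% × (786,500 kr − 620,000 kr) = 33,300 kr ≥ 31,000 kr, so the exemption is fully phased out
  Base: 786,500 kr − 0 kr = 786,500 kr
  786,500 kr × 17% = 133,705 kr

148,150 kr > 133,705 kr, so the mainline income levy governs.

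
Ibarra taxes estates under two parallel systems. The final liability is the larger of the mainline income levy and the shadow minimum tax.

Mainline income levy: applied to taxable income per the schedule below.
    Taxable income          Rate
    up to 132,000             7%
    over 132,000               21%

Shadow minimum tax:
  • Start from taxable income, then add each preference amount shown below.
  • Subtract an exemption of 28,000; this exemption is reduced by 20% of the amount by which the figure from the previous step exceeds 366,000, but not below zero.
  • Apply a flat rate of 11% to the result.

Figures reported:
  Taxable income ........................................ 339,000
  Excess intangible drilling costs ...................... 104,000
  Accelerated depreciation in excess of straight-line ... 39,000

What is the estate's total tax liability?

52,710

Mainline income levy:
  132,000 × 7% = 9,240
  207,000 × 21% = 43,470
  → 52,710

Shadow minimum tax:
  Adjusted income: 339,000 + 104,000 + 39,000 = 482,000
  Exemption: 28,000 − 20% × (482,000 − 366,000) = 28,000 − 23,200 = 4,800
  Base: 482,000 − 4,800 = 477,200
  477,200 × 11% = 52,492

52,710 > 52,492, so the mainline income levy governs.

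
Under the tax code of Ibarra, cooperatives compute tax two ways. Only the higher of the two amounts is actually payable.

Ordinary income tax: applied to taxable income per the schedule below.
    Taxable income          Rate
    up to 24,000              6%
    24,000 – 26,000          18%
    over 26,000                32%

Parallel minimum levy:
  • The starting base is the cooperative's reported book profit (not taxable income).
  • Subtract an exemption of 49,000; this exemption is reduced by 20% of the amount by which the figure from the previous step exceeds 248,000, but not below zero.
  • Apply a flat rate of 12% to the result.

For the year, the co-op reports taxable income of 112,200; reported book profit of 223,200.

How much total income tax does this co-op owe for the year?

29,384

Parallel minimum levy:
  Base (reported book profit): 223,200
  Exemption: 223,200 ≤ 248,000, so full 49,000 applies
  Base: 223,200 − 49,000 = 174,200
  174,200 × 12% = 20,904

Ordinary income tax:
  24,000 × 6% = 1,440
  2,000 × 18% = 360
  86,200 × 32% = 27,584
  → 29,384

29,384 > 20,904, so the ordinary income tax governs.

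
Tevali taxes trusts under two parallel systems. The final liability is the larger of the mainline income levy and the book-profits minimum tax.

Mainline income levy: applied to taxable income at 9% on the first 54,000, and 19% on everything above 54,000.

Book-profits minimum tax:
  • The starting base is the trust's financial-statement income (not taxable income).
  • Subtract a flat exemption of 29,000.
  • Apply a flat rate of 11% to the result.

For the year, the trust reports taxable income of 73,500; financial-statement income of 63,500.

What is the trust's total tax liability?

8,565

Book-profits minimum tax:
  Base (financial-statement income): 63,500
  Less exemption 29,000 → base 34,500
  34,500 × 11% = 3,795

Mainline income levy:
  54,000 × 9% = 4,860
  19,500 × 19% = 3,705
  → 8,565

8,565 > 3,795, so the mainline income levy governs.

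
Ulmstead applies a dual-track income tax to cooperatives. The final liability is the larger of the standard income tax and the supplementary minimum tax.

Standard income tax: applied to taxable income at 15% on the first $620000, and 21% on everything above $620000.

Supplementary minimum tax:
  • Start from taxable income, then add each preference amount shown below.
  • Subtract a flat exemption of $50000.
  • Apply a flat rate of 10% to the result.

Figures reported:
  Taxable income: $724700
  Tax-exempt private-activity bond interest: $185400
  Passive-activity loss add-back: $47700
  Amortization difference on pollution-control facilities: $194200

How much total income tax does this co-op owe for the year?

$114987

Standard income tax:
  $620000 × 15% = $93000
  $104700 × 21% = $21987
  → $114987

Supplementary minimum tax:
  Adjusted income: $724700 + $185400 + $47700 + $194200 = $1152000
  Less exemption $50000 → base $1102000
  $1102000 × 10% = $110200

$114987 > $110200, so the standard income tax governs.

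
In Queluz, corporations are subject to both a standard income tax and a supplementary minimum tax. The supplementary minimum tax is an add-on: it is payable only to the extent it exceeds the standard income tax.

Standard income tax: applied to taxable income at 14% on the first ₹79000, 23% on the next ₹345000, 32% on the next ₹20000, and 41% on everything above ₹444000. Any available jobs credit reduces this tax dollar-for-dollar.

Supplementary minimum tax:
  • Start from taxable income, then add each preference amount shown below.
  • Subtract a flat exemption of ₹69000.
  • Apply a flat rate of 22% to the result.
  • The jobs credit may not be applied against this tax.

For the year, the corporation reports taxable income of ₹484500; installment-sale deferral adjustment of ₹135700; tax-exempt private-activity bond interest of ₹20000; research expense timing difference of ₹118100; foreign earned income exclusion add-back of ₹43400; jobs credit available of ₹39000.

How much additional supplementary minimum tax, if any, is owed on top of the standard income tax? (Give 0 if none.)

Supplementary minimum tax:
  Adjusted income: ₹484500 + ₹135700 + ₹20000 + ₹118100 + ₹43400 = ₹801700
  Less exemption ₹69000 → base ₹732700
  ₹732700 × 22% = ₹161194

Standard income tax:
  ₹79000 × 14% = ₹11060
  ₹345000 × 23% = ₹79350
  ₹20000 × 32% = ₹6400
  ₹40500 × 41% = ₹16605
  → ₹113415
  Less jobs credit ₹39000 → ₹74415

Excess of supplementary minimum tax over standard income tax: ₹161194 − ₹74415 = ₹86779.

₹86779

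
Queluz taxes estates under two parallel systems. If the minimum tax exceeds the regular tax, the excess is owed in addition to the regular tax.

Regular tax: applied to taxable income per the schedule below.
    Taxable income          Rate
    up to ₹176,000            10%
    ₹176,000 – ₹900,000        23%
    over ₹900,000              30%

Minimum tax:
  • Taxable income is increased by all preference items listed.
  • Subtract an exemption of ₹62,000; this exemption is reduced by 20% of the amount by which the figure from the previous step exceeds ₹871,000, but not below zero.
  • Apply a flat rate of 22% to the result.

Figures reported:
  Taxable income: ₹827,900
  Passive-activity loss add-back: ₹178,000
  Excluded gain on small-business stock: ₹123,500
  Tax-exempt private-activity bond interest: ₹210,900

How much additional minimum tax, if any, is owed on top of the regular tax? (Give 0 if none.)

₹127,329

Minimum tax:
  Adjusted income: ₹827,900 + ₹178,000 + ₹123,500 + ₹210,900 = ₹1,340,300
  Exemption: 20% × (₹1,340,300 − ₹871,000) = ₹93,860 ≥ ₹62,000, so the exemption is fully phased out
  Base: ₹1,340,300 − ₹0 = ₹1,340,300
  ₹1,340,300 × 22% = ₹294,866

Regular tax:
  ₹176,000 × 10% = ₹17,600
  ₹651,900 × 23% = ₹149,937
  → ₹167,537

Excess of minimum tax over regular tax: ₹294,866 − ₹167,537 = ₹127,329.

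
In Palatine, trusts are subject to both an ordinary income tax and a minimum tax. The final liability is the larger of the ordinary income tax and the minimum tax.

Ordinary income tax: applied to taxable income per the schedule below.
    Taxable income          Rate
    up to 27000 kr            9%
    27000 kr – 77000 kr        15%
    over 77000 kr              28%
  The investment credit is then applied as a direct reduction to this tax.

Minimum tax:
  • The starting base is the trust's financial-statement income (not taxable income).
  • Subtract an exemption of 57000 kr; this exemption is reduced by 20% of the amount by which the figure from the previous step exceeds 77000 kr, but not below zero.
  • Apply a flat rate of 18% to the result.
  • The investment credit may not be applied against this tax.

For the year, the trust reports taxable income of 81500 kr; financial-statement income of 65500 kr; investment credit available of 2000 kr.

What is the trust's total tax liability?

Ordinary income tax:
  27000 kr × 9% = 2430 kr
  50000 kr × 15% = 7500 kr
  4500 kr × 28% = 1260 kr
  → 11190 kr
  Less investment credit 2000 kr → 9190 kr

Minimum tax:
  Base (financial-statement income): 65500 kr
  Exemption: 65500 kr ≤ 77000 kr, so full 57000 kr applies
  Base: 65500 kr − 57000 kr = 8500 kr
  8500 kr × 18% = 1530 kr

9190 kr > 1530 kr, so the ordinary income tax governs.

9190 kr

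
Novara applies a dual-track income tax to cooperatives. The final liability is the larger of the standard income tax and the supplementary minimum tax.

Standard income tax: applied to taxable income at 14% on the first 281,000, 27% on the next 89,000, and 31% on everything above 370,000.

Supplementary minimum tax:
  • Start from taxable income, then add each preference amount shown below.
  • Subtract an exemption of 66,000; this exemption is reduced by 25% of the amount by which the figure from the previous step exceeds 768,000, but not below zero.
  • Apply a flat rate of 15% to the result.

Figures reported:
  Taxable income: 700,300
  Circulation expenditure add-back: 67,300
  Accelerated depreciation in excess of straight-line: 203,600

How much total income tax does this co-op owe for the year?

165,763

Supplementary minimum tax:
  Adjusted income: 700,300 + 67,300 + 203,600 = 971,200
  Exemption: 66,000 − 25% × (971,200 − 768,000) = 66,000 − 50,800 = 15,200
  Base: 971,200 − 15,200 = 956,000
  956,000 × 15% = 143,400

Standard income tax:
  281,000 × 14% = 39,340
  89,000 × 27% = 24,030
  330,300 × 31% = 102,393
  → 165,763

165,763 > 143,400, so the standard income tax governs.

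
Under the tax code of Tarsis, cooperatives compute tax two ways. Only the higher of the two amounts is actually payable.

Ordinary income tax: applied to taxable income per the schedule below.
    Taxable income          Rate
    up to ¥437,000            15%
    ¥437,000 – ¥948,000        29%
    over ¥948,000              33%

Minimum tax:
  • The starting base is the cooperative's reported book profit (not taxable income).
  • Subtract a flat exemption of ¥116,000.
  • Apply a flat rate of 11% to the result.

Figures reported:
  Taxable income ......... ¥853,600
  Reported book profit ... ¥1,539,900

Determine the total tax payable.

¥186,364

Ordinary income tax:
  ¥437,000 × 15% = ¥65,550
  ¥416,600 × 29% = ¥120,814
  → ¥186,364

Minimum tax:
  Base (reported book profit): ¥1,539,900
  Less exemption ¥116,000 → base ¥1,423,900
  ¥1,423,900 × 11% = ¥156,629

¥186,364 > ¥156,629, so the ordinary income tax governs.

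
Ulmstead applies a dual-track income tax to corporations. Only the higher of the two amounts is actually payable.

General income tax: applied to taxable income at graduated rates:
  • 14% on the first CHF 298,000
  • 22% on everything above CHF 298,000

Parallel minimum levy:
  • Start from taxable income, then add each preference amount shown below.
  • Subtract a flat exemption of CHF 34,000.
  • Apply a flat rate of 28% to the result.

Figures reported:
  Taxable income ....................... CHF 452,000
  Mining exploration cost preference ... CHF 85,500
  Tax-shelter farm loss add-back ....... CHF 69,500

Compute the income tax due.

CHF 160,440

Parallel minimum levy:
  Adjusted income: CHF 452,000 + CHF 85,500 + CHF 69,500 = CHF 607,000
  Less exemption CHF 34,000 → base CHF 573,000
  CHF 573,000 × 28% = CHF 160,440

General income tax:
  CHF 298,000 × 14% = CHF 41,720
  CHF 154,000 × 22% = CHF 33,880
  → CHF 75,600

CHF 160,440 > CHF 75,600, so the parallel minimum levy is the binding amount.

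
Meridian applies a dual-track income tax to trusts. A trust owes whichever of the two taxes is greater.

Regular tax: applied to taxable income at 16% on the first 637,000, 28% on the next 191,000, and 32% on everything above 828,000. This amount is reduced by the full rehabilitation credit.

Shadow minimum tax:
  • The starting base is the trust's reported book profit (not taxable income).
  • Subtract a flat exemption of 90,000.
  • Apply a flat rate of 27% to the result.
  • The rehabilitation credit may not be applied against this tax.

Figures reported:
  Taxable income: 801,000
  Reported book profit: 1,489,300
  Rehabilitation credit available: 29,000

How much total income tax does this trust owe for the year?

Regular tax:
  637,000 × 16% = 101,920
  164,000 × 28% = 45,920
  → 147,840
  Less rehabilitation credit 29,000 → 118,840

Shadow minimum tax:
  Base (reported book profit): 1,489,300
  Less exemption 90,000 → base 1,399,300
  1,399,300 × 27% = 377,811

377,811 > 118,840, so the shadow minimum tax is the binding amount.

377,811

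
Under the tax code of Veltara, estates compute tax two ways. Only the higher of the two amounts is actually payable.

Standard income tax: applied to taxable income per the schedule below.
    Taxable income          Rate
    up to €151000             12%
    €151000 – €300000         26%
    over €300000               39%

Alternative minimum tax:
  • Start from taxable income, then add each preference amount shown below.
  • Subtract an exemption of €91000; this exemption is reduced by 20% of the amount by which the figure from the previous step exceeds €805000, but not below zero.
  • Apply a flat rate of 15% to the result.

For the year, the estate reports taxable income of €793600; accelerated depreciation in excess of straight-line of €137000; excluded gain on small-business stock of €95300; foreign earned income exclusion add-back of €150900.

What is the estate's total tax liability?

€249364

Standard income tax:
  €151000 × 12% = €18120
  €149000 × 26% = €38740
  €493600 × 39% = €192504
  → €249364

Alternative minimum tax:
  Adjusted income: €793600 + €137000 + €95300 + €150900 = €1176800
  Exemption: €91000 − 20% × (€1176800 − €805000) = €91000 − €74360 = €16640
  Base: €1176800 − €16640 = €1160160
  €1160160 × 15% = €174024

€249364 > €174024, so the standard income tax governs.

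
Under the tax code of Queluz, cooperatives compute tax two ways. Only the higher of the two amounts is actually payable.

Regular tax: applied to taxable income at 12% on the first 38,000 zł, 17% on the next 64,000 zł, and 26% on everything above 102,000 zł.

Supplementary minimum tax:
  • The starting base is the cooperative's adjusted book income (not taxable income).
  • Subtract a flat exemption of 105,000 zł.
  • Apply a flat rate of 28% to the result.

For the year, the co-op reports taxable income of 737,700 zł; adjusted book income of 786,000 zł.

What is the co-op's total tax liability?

Regular tax:
  38,000 zł × 12% = 4,560 zł
  64,000 zł × 17% = 10,880 zł
  635,700 zł × 26% = 165,282 zł
  → 180,722 zł

Supplementary minimum tax:
  Base (adjusted book income): 786,000 zł
  Less exemption 105,000 zł → base 681,000 zł
  681,000 zł × 28% = 190,680 zł

190,680 zł > 180,722 zł, so the supplementary minimum tax is the binding amount.

190,680 zł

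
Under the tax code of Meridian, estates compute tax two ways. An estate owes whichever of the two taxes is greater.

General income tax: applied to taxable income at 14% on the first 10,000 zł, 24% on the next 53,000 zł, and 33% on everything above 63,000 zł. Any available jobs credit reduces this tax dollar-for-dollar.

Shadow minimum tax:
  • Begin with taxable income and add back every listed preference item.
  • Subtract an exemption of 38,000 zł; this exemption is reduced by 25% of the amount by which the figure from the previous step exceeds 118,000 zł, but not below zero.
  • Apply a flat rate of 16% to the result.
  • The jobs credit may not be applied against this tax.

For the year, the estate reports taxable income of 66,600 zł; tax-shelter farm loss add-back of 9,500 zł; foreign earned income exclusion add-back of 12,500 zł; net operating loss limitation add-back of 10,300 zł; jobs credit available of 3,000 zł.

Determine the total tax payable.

12,308 zł

Shadow minimum tax:
  Adjusted income: 66,600 zł + 9,500 zł + 12,500 zł + 10,300 zł = 98,900 zł
  Exemption: 98,900 zł ≤ 118,000 zł, so full 38,000 zł applies
  Base: 98,900 zł − 38,000 zł = 60,900 zł
  60,900 zł × 16% = 9,744 zł

General income tax:
  10,000 zł × 14% = 1,400 zł
  53,000 zł × 24% = 12,720 zł
  3,600 zł × 33% = 1,188 zł
  → 15,308 zł
  Less jobs credit 3,000 zł → 12,308 zł

12,308 zł > 9,744 zł, so the general income tax governs.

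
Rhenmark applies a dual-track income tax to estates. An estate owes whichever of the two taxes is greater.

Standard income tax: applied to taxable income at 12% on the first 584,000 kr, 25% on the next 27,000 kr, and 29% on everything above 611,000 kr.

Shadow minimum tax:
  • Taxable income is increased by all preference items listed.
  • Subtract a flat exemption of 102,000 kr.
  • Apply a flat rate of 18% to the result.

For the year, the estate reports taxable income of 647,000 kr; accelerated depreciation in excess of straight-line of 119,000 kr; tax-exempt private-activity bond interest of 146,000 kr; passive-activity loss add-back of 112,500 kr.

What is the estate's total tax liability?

166,050 kr

Shadow minimum tax:
  Adjusted income: 647,000 kr + 119,000 kr + 146,000 kr + 112,500 kr = 1,024,500 kr
  Less exemption 102,000 kr → base 922,500 kr
  922,500 kr × 18% = 166,050 kr

Standard income tax:
  584,000 kr × 12% = 70,080 kr
  27,000 kr × 25% = 6,750 kr
  36,000 kr × 29% = 10,440 kr
  → 87,270 kr

166,050 kr > 87,270 kr, so the shadow minimum tax is the binding amount.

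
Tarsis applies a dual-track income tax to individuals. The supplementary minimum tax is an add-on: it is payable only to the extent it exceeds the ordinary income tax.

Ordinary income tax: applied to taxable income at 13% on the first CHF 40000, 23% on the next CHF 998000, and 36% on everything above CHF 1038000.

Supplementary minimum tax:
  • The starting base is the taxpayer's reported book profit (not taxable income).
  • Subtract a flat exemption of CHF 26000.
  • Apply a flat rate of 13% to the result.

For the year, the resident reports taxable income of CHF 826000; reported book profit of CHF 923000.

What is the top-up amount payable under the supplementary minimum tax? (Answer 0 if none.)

Supplementary minimum tax:
  Base (reported book profit): CHF 923000
  Less exemption CHF 26000 → base CHF 897000
  CHF 897000 × 13% = CHF 116610

Ordinary income tax:
  CHF 40000 × 13% = CHF 5200
  CHF 786000 × 23% = CHF 180780
  → CHF 185980

CHF 116610 ≤ CHF 185980, so no add-on is due.

CHF 0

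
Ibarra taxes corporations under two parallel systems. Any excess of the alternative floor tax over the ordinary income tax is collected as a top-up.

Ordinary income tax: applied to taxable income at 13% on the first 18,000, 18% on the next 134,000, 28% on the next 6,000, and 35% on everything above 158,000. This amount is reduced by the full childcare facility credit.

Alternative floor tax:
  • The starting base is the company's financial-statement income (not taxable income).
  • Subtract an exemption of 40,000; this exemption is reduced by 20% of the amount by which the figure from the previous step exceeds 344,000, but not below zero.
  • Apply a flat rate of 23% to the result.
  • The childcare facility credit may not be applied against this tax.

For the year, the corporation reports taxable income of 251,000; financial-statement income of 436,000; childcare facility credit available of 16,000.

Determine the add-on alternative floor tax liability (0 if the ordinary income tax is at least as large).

50,622

Alternative floor tax:
  Base (financial-statement income): 436,000
  Exemption: 40,000 − 20% × (436,000 − 344,000) = 40,000 − 18,400 = 21,600
  Base: 436,000 − 21,600 = 414,400
  414,400 × 23% = 95,312

Ordinary income tax:
  18,000 × 13% = 2,340
  134,000 × 18% = 24,120
  6,000 × 28% = 1,680
  93,000 × 35% = 32,550
  → 60,690
  Less childcare facility credit 16,000 → 44,690

Excess of alternative floor tax over ordinary income tax: 95,312 − 44,690 = 50,622.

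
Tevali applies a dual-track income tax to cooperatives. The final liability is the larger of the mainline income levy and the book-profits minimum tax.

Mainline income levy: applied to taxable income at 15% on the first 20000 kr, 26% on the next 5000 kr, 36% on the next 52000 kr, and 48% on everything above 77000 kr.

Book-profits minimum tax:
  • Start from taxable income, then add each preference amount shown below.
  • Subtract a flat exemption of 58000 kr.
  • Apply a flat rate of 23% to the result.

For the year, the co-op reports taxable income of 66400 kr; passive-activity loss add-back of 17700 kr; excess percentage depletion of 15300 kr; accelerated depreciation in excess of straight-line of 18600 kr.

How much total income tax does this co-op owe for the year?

Book-profits minimum tax:
  Adjusted income: 66400 kr + 17700 kr + 15300 kr + 18600 kr = 118000 kr
  Less exemption 58000 kr → base 60000 kr
  60000 kr × 23% = 13800 kr

Mainline income levy:
  20000 kr × 15% = 3000 kr
  5000 kr × 26% = 1300 kr
  41400 kr × 36% = 14904 kr
  → 19204 kr

19204 kr > 13800 kr, so the mainline income levy governs.

19204 kr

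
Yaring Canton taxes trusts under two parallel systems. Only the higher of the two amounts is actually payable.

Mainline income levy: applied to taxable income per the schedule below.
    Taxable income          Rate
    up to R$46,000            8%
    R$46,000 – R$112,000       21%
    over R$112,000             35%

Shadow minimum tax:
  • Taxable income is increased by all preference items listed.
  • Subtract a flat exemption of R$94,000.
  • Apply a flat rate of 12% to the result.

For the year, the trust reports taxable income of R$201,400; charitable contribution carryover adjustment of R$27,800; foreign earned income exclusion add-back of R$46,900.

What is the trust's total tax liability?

R$48,830

Mainline income levy:
  R$46,000 × 8% = R$3,680
  R$66,000 × 21% = R$13,860
  R$89,400 × 35% = R$31,290
  → R$48,830

Shadow minimum tax:
  Adjusted income: R$201,400 + R$27,800 + R$46,900 = R$276,100
  Less exemption R$94,000 → base R$182,100
  R$182,100 × 12% = R$21,852

R$48,830 > R$21,852, so the mainline income levy governs.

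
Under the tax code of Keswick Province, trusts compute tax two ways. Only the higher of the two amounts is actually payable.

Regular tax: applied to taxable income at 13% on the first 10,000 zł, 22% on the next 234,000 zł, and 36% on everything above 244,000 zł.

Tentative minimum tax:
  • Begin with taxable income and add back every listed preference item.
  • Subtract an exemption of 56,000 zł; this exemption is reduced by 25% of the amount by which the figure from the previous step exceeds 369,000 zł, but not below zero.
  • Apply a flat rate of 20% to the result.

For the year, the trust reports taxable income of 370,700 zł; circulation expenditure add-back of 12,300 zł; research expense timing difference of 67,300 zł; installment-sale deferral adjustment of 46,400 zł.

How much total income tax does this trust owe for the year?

Regular tax:
  10,000 zł × 13% = 1,300 zł
  234,000 zł × 22% = 51,480 zł
  126,700 zł × 36% = 45,612 zł
  → 98,392 zł

Tentative minimum tax:
  Adjusted income: 370,700 zł + 12,300 zł + 67,300 zł + 46,400 zł = 496,700 zł
  Exemption: 56,000 zł − 25% × (496,700 zł − 369,000 zł) = 56,000 zł − 31,925 zł = 24,075 zł
  Base: 496,700 zł − 24,075 zł = 472,625 zł
  472,625 zł × 20% = 94,525 zł

98,392 zł > 94,525 zł, so the regular tax governs.

98,392 zł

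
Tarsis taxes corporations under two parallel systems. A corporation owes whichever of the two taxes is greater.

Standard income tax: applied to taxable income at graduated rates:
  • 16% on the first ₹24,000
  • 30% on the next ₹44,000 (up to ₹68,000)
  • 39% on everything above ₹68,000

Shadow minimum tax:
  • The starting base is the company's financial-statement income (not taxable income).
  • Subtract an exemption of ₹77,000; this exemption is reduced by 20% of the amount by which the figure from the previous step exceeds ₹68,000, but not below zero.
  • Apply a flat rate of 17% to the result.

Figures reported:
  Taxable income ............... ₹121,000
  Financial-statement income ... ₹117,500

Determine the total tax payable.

Shadow minimum tax:
  Base (financial-statement income): ₹117,500
  Exemption: ₹77,000 − 20% × (₹117,500 − ₹68,000) = ₹77,000 − ₹9,900 = ₹67,100
  Base: ₹117,500 − ₹67,100 = ₹50,400
  ₹50,400 × 17% = ₹8,568

Standard income tax:
  ₹24,000 × 16% = ₹3,840
  ₹44,000 × 30% = ₹13,200
  ₹53,000 × 39% = ₹20,670
  → ₹37,710

₹37,710 > ₹8,568, so the standard income tax governs.

₹37,710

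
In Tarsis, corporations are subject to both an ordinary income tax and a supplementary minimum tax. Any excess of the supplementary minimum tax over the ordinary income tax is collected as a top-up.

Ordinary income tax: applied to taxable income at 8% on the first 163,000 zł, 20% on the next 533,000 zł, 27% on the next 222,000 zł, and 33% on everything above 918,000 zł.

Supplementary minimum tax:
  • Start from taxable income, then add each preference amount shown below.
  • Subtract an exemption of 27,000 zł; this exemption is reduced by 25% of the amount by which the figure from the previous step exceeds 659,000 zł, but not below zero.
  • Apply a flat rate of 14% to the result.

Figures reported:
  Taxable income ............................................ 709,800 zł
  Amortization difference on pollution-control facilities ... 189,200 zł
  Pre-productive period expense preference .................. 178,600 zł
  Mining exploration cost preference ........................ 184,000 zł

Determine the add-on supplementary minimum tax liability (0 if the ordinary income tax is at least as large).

Supplementary minimum tax:
  Adjusted income: 709,800 zł + 189,200 zł + 178,600 zł + 184,000 zł = 1,261,600 zł
  Exemption: 25% × (1,261,600 zł − 659,000 zł) = 150,650 zł ≥ 27,000 zł, so the exemption is fully phased out
  Base: 1,261,600 zł − 0 zł = 1,261,600 zł
  1,261,600 zł × 14% = 176,624 zł

Ordinary income tax:
  163,000 zł × 8% = 13,040 zł
  533,000 zł × 20% = 106,600 zł
  13,800 zł × 27% = 3,726 zł
  → 123,366 zł

Excess of supplementary minimum tax over ordinary income tax: 176,624 zł − 123,366 zł = 53,258 zł.

53,258 zł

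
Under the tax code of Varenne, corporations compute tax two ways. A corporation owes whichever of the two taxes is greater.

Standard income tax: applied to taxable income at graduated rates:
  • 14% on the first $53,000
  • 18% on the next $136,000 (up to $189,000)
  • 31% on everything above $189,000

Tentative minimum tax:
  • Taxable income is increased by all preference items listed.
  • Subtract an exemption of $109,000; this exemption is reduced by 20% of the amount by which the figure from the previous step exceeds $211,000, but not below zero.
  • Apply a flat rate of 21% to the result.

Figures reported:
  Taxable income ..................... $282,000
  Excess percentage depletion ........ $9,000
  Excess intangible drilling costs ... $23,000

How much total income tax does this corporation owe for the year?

$60,730

Tentative minimum tax:
  Adjusted income: $282,000 + $9,000 + $23,000 = $314,000
  Exemption: $109,000 − 20% × ($314,000 − $211,000) = $109,000 − $20,600 = $88,400
  Base: $314,000 − $88,400 = $225,600
  $225,600 × 21% = $47,376

Standard income tax:
  $53,000 × 14% = $7,420
  $136,000 × 18% = $24,480
  $93,000 × 31% = $28,830
  → $60,730

$60,730 > $47,376, so the standard income tax governs.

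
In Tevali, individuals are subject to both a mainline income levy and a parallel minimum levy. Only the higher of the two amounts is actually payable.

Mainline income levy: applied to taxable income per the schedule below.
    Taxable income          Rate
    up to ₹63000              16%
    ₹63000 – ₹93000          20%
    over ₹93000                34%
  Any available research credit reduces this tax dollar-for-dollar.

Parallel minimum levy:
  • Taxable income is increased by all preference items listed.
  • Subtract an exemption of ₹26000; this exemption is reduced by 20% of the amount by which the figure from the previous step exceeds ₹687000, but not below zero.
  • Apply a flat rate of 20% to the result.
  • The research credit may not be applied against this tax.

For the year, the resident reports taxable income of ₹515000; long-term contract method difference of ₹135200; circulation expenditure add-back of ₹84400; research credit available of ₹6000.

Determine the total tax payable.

₹153560

Parallel minimum levy:
  Adjusted income: ₹515000 + ₹135200 + ₹84400 = ₹734600
  Exemption: ₹26000 − 20% × (₹734600 − ₹687000) = ₹26000 − ₹9520 = ₹16480
  Base: ₹734600 − ₹16480 = ₹718120
  ₹718120 × 20% = ₹143624

Mainline income levy:
  ₹63000 × 16% = ₹10080
  ₹30000 × 20% = ₹6000
  ₹422000 × 34% = ₹143480
  → ₹159560
  Less research credit ₹6000 → ₹153560

₹153560 > ₹143624, so the mainline income levy governs.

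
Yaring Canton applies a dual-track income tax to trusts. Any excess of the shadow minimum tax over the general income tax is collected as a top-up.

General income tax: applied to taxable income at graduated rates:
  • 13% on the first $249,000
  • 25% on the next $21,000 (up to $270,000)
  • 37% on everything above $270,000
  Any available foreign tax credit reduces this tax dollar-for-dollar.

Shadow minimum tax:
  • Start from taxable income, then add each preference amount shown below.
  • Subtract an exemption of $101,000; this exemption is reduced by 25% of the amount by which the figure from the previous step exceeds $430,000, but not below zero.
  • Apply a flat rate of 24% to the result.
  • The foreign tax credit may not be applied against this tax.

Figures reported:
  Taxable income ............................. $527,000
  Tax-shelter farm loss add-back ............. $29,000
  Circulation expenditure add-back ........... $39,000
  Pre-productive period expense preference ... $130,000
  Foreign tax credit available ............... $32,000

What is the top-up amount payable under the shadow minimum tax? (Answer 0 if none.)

Shadow minimum tax:
  Adjusted income: $527,000 + $29,000 + $39,000 + $130,000 = $725,000
  Exemption: $101,000 − 25% × ($725,000 − $430,000) = $101,000 − $73,750 = $27,250
  Base: $725,000 − $27,250 = $697,750
  $697,750 × 24% = $167,460

General income tax:
  $249,000 × 13% = $32,370
  $21,000 × 25% = $5,250
  $257,000 × 37% = $95,090
  → $132,710
  Less foreign tax credit $32,000 → $100,710

Excess of shadow minimum tax over general income tax: $167,460 − $100,710 = $66,750.

$66,750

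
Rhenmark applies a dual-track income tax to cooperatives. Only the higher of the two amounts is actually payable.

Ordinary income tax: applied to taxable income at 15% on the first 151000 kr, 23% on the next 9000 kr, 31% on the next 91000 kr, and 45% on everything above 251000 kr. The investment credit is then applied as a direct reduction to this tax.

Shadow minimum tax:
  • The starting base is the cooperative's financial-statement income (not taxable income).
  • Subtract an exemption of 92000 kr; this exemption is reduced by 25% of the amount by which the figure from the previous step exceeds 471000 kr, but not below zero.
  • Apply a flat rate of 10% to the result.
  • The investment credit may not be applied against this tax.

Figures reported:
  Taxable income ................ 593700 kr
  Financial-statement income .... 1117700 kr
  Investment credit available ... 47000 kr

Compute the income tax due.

160145 kr

Ordinary income tax:
  151000 kr × 15% = 22650 kr
  9000 kr × 23% = 2070 kr
  91000 kr × 31% = 28210 kr
  342700 kr × 45% = 154215 kr
  → 207145 kr
  Less investment credit 47000 kr → 160145 kr

Shadow minimum tax:
  Base (financial-statement income): 1117700 kr
  Exemption: 25% × (1117700 kr − 471000 kr) = 161675 kr ≥ 92000 kr, so the exemption is fully phased out
  Base: 1117700 kr − 0 kr = 1117700 kr
  1117700 kr × 10% = 111770 kr

160145 kr > 111770 kr, so the ordinary income tax governs.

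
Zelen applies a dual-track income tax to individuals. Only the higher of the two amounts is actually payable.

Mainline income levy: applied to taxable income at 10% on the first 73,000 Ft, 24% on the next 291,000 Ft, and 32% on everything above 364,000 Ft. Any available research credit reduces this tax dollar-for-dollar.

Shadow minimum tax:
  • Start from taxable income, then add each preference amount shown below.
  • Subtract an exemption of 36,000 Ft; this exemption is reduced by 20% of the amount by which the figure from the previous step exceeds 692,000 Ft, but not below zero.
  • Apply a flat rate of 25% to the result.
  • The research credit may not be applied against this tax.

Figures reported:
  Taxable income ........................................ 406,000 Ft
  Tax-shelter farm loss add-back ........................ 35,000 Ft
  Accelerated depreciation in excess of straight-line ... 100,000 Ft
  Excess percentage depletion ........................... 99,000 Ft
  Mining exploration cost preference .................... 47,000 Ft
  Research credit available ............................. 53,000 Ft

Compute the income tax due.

162,750 Ft

Mainline income levy:
  73,000 Ft × 10% = 7,300 Ft
  291,000 Ft × 24% = 69,840 Ft
  42,000 Ft × 32% = 13,440 Ft
  → 90,580 Ft
  Less research credit 53,000 Ft → 37,580 Ft

Shadow minimum tax:
  Adjusted income: 406,000 Ft + 35,000 Ft + 100,000 Ft + 99,000 Ft + 47,000 Ft = 687,000 Ft
  Exemption: 687,000 Ft ≤ 692,000 Ft, so full 36,000 Ft applies
  Base: 687,000 Ft − 36,000 Ft = 651,000 Ft
  651,000 Ft × 25% = 162,750 Ft

162,750 Ft > 37,580 Ft, so the shadow minimum tax is the binding amount.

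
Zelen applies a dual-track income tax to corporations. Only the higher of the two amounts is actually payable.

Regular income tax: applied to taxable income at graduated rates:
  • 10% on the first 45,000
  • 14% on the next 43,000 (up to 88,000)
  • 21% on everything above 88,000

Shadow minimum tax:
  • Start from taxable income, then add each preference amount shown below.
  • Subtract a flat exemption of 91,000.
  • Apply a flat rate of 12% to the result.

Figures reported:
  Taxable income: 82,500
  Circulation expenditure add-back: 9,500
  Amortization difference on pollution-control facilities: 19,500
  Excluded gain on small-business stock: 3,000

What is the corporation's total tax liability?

Shadow minimum tax:
  Adjusted income: 82,500 + 9,500 + 19,500 + 3,000 = 114,500
  Less exemption 91,000 → base 23,500
  23,500 × 12% = 2,820

Regular income tax:
  45,000 × 10% = 4,500
  37,500 × 14% = 5,250
  → 9,750

9,750 > 2,820, so the regular income tax governs.

9,750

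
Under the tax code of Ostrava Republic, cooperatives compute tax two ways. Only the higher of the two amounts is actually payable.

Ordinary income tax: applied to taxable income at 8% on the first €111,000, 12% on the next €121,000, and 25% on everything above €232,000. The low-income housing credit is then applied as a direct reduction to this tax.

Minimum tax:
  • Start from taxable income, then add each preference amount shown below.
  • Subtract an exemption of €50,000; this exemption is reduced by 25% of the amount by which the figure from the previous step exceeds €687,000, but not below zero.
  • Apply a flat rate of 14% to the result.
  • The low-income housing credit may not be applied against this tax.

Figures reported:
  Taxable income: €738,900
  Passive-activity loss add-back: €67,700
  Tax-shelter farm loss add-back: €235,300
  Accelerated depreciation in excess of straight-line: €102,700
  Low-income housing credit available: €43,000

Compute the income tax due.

€160,244

Ordinary income tax:
  €111,000 × 8% = €8,880
  €121,000 × 12% = €14,520
  €506,900 × 25% = €126,725
  → €150,125
  Less low-income housing credit €43,000 → €107,125

Minimum tax:
  Adjusted income: €738,900 + €67,700 + €235,300 + €102,700 = €1,144,600
  Exemption: 25% × (€1,144,600 − €687,000) = €114,400 ≥ €50,000, so the exemption is fully phased out
  Base: €1,144,600 − €0 = €1,144,600
  €1,144,600 × 14% = €160,244

€160,244 > €107,125, so the minimum tax is the binding amount.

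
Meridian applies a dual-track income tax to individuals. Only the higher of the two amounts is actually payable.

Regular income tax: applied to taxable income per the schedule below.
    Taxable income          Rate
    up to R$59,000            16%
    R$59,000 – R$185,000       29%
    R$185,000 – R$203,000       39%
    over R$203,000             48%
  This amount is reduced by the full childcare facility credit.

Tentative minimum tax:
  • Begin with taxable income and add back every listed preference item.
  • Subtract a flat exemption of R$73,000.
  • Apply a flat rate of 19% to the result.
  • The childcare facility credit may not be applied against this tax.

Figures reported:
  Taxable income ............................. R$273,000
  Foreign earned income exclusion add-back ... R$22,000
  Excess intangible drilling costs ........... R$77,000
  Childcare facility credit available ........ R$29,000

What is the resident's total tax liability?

R$57,600

Regular income tax:
  R$59,000 × 16% = R$9,440
  R$126,000 × 29% = R$36,540
  R$18,000 × 39% = R$7,020
  R$70,000 × 48% = R$33,600
  → R$86,600
  Less childcare facility credit R$29,000 → R$57,600

Tentative minimum tax:
  Adjusted income: R$273,000 + R$22,000 + R$77,000 = R$372,000
  Less exemption R$73,000 → base R$299,000
  R$299,000 × 19% = R$56,810

R$57,600 > R$56,810, so the regular income tax governs.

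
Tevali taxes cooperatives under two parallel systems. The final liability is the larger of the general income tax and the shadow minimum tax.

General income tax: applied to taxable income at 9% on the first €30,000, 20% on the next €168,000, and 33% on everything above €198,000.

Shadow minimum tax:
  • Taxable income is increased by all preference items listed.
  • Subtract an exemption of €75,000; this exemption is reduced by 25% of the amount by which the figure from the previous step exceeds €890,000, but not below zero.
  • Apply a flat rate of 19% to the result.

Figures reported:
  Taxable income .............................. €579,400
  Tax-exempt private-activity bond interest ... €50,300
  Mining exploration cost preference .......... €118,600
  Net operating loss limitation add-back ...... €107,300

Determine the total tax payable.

€162,162

General income tax:
  €30,000 × 9% = €2,700
  €168,000 × 20% = €33,600
  €381,400 × 33% = €125,862
  → €162,162

Shadow minimum tax:
  Adjusted income: €579,400 + €50,300 + €118,600 + €107,300 = €855,600
  Exemption: €855,600 ≤ €890,000, so full €75,000 applies
  Base: €855,600 − €75,000 = €780,600
  €780,600 × 19% = €148,314

€162,162 > €148,314, so the general income tax governs.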